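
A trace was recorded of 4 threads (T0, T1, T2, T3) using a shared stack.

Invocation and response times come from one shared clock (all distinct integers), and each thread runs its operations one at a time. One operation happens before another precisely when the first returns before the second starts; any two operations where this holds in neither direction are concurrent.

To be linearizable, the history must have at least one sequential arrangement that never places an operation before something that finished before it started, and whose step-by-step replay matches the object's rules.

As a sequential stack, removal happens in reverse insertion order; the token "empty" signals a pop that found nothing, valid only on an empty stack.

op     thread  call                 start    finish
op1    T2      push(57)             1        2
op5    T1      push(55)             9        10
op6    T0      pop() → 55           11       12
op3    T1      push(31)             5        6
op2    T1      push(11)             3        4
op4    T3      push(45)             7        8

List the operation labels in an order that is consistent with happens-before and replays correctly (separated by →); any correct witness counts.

1. op1 push(57), leaving stack <57>
2. op2 push(11), leaving stack <57,11>
3. op3 push(31), leaving stack <57,11,31>
4. op4 push(45), leaving stack <57,11,31,45>
5. op5 push(55), leaving stack <57,11,31,45,55>
6. op6 pop() → 55, leaving stack <57,11,31,45>

op1 → op2 → op3 → op4 → op5 → op6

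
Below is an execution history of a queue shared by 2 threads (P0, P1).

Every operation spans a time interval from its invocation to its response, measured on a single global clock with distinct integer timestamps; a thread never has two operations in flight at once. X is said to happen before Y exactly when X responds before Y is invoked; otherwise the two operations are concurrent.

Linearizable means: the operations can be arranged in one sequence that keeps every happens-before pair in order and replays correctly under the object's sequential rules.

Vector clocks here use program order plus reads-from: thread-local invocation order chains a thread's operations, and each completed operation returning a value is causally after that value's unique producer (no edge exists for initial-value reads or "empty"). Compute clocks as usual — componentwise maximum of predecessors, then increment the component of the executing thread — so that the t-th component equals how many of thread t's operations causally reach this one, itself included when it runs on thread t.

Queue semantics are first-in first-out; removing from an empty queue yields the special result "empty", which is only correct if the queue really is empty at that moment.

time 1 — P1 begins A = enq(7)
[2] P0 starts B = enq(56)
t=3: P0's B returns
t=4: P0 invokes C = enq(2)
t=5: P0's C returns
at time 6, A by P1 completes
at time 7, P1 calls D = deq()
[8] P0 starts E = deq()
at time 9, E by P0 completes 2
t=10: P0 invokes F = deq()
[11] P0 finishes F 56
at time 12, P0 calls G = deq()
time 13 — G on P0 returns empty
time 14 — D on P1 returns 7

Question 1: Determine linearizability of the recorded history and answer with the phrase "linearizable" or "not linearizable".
not linearizable

cut after 10 events: linearizable; cut after 11 events (F responds, time 11): not linearizable
no legal order exists: 3 real-time-consistent candidates over 5 completed queue operations, all rejected
no completion choice of the 1 pending operation (D) rescues it — every subset was tried
one such order, A, B, C, E, F (pending dropped), breaks at step 4 where E deq() → 2 is illegal
one such order, B, A, C, E, F (pending dropped), breaks at step 4 where E deq() → 2 is illegal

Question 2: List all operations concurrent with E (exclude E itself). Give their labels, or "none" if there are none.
D

E runs from 8 to 9; window-overlapping ops are concurrent
A [1,6]: before
B [2,3]: before
C [4,5]: before
D [7,14]: concurrent
F [10,11]: after
G [12,13]: after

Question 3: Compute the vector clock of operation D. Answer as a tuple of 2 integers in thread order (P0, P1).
(0, 2)

root op A, invoked 1: fresh clock plus P1's own tick → (0, 1)
root op B, invoked 2: fresh clock plus P0's own tick → (1, 0)
from VC(A)=(0, 1), D (invoked 7) maxes components and bumps P1 → (0, 2)
from VC(B)=(1, 0), C (invoked 4) maxes components and bumps P0 → (2, 0)
from VC(C)=(2, 0), E (invoked 8) maxes components and bumps P0 → (3, 0)
from VC(B)=(1, 0), VC(E)=(3, 0), F (invoked 10) maxes components and bumps P0 → (4, 0)
from VC(F)=(4, 0), G (invoked 12) maxes components and bumps P0 → (5, 0)
target: VC(D) = (0, 2)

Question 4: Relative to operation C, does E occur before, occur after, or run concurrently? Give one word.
after

E spans [8,9], C spans [4,5]
resp(C)=5 < inv(E)=8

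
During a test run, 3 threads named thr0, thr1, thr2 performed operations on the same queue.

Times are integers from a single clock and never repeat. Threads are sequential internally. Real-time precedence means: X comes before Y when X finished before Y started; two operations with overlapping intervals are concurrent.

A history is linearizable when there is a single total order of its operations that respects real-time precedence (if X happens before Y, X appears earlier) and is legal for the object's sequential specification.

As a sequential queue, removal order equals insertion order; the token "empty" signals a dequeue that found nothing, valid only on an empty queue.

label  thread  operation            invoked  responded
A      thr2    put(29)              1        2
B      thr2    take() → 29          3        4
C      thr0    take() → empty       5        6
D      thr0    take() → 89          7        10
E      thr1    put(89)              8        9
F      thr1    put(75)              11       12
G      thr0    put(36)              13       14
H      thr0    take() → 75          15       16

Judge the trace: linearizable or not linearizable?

linearizable

witness order: A, B, C, E, D, F, G, H
after step 1 (A put(29)): queue <29>
after step 2 (B take() → 29): queue <>
after step 3 (C take() → empty): queue <>
after step 4 (E put(89)): queue <89>
after step 5 (D take() → 89): queue <>
after step 6 (F put(75)): queue <75>
after step 7 (G put(36)): queue <75,36>
after step 8 (H take() → 75): queue <36>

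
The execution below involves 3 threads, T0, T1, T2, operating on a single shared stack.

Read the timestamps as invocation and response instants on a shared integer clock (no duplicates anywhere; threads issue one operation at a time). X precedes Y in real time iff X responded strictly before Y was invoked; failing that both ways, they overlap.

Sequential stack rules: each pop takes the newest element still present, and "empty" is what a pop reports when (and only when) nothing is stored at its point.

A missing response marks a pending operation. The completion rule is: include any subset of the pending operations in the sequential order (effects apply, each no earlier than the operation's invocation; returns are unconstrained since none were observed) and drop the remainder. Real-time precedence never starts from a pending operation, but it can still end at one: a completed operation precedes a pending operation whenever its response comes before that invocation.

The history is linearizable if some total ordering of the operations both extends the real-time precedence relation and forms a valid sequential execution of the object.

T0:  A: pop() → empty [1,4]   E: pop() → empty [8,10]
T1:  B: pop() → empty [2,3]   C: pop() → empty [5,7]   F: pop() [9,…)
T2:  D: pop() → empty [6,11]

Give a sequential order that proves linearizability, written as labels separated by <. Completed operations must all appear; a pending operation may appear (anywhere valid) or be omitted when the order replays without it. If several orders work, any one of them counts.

A < B < C < D < E

after step 1 (A pop() → empty): stack <>
after step 2 (B pop() → empty): stack <>
after step 3 (C pop() → empty): stack <>
after step 4 (D pop() → empty): stack <>
after step 5 (E pop() → empty): stack <>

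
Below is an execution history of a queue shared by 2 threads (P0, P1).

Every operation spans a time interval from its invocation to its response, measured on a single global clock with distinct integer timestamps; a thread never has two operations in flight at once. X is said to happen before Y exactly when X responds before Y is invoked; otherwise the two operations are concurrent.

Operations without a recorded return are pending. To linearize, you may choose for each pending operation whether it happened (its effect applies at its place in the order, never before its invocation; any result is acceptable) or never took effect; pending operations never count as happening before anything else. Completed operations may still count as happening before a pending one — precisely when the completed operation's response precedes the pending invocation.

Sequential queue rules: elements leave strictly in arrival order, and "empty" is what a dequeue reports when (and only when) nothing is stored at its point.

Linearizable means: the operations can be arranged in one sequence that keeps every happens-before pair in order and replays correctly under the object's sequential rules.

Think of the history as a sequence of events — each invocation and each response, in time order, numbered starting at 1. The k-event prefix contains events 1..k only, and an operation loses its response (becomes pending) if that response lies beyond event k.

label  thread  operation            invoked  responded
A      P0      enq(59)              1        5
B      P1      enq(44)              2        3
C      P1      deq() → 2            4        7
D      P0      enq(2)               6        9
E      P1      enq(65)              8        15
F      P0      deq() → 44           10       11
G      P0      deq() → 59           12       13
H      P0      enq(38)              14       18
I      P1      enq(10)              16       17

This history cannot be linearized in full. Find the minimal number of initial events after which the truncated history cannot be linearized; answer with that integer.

one valid order for events 1..6 is A, B:
step 1: A enq(59) — queue <59>
step 2: B enq(44) — queue <59,44>
event 7 — C's response, time 7 — after it, nothing linearizes
completion choices over the 1 pending operation (D) were checked; none helps
sample order A, B, C (pending dropped) stalls at step 3 — C deq() → 2 has no legal effect
sample order B, A, C (pending dropped) stalls at step 3 — C deq() → 2 has no legal effect

7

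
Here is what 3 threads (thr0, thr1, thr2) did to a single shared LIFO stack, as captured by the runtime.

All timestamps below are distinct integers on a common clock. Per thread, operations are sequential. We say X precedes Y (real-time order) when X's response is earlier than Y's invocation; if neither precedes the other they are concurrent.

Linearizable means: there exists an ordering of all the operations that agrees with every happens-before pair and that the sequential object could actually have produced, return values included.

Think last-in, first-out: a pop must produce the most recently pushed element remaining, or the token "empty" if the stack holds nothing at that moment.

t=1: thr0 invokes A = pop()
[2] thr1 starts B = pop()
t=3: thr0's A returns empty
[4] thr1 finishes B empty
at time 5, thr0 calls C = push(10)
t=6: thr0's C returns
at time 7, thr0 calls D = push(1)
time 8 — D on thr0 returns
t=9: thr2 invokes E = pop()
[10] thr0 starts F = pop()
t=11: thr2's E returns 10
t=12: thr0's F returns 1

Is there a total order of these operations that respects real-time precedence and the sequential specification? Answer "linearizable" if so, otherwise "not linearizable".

linearizable

one valid linearization: A, B, C, D, F, E
1. A pop() → empty, leaving stack <>
2. B pop() → empty, leaving stack <>
3. C push(10), leaving stack <10>
4. D push(1), leaving stack <10,1>
5. F pop() → 1, leaving stack <10>
6. E pop() → 10, leaving stack <>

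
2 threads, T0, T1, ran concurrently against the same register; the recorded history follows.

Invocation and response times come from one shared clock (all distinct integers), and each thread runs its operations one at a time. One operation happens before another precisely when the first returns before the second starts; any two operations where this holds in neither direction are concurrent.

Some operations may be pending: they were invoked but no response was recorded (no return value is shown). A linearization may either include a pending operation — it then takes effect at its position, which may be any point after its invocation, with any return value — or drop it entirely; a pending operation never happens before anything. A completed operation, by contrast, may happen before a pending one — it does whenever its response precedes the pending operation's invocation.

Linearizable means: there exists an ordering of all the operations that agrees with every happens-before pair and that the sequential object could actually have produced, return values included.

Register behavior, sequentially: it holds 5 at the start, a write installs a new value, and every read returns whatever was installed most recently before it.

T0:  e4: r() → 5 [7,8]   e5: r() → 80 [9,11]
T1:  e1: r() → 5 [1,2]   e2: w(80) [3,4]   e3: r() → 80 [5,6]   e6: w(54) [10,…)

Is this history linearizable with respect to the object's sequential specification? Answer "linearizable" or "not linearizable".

not linearizable

through event 7 a valid linearization exists; event 8 (e4 responding at time 8) ends that
the completed operations (4 total) allow one real-time order; the register replay rejects it
for example e1, e2, e3, e4 fails at step 4: e4 r() → 5 is not legal there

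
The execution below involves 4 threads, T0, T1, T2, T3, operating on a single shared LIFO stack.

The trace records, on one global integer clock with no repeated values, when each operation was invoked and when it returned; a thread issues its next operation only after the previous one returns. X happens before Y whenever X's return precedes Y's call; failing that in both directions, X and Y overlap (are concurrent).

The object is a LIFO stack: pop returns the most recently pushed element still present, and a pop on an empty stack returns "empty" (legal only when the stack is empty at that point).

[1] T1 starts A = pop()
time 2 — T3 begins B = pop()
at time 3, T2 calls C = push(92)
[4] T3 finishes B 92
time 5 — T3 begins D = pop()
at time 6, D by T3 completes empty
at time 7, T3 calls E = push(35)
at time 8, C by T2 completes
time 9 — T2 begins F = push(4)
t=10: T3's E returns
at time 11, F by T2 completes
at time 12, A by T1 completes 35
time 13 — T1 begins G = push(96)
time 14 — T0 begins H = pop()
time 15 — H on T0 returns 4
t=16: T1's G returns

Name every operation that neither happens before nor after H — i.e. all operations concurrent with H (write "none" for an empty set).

H spans [14,15]: anything still running between times 14 and 15 counts as concurrent
A [1,12]: before
B [2,4]: before
C [3,8]: before
D [5,6]: before
E [7,10]: before
F [9,11]: before
G [13,16]: concurrent

G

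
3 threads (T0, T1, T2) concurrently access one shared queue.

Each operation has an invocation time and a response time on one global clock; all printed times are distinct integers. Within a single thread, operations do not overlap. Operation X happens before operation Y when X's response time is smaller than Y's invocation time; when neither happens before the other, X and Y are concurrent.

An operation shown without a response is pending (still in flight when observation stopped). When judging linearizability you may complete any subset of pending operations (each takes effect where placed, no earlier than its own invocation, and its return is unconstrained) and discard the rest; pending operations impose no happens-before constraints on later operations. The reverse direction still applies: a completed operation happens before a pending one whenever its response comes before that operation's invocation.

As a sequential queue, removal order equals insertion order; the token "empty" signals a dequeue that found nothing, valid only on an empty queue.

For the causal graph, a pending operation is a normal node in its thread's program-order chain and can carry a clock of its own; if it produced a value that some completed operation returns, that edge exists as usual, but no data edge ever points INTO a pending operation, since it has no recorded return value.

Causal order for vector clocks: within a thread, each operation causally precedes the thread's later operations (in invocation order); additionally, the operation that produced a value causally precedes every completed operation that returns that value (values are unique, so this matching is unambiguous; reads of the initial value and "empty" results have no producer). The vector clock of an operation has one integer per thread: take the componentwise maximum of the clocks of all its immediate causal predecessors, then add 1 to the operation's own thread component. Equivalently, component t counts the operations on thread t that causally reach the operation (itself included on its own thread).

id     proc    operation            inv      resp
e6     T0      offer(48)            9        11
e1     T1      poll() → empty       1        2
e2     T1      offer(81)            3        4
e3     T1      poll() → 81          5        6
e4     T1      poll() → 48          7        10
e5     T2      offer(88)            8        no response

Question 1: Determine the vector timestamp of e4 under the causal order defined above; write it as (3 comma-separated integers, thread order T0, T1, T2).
Answer: (1, 4, 0)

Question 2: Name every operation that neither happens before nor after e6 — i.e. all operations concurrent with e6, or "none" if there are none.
Answer: e4, e5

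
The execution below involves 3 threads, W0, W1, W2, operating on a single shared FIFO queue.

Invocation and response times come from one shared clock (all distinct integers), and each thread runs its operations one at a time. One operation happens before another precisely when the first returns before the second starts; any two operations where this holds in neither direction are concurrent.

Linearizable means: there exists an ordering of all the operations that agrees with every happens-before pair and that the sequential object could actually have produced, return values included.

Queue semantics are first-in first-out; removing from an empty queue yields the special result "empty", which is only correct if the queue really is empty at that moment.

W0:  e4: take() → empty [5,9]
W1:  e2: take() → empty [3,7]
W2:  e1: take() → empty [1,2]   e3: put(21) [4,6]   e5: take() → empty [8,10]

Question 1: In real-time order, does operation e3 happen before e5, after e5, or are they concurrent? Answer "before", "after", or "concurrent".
e3 spans [4,6], e5 spans [8,10]
resp(e3)=6 < inv(e5)=8

before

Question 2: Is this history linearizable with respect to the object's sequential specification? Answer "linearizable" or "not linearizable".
through event 9 a valid linearization exists; event 10 (e5 responding at time 10) ends that
checked exhaustively: 8 real-time-consistent orders of 5 completed operations, zero legal FIFO queue replays
for example e1, e2, e3, e4, e5 fails at step 4: e4 take() → empty is not legal there
for example e1, e2, e3, e5, e4 fails at step 4: e5 take() → empty is not legal there

not linearizable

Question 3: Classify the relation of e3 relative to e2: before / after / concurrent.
e3 spans [4,6], e2 spans [3,7]
the intervals overlap in both directions

concurrent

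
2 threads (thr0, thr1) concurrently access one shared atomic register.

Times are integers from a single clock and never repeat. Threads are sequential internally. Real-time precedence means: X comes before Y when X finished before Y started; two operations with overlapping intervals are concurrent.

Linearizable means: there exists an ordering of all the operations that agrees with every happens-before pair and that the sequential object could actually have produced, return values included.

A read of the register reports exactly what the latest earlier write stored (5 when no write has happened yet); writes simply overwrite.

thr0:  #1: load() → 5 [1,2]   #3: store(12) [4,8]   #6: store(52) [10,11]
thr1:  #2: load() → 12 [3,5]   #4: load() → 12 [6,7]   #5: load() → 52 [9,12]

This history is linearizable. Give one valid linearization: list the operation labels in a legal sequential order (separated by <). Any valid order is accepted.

step 1: #1 load() → 5 — value 5
step 2: #3 store(12) — value 12
step 3: #2 load() → 12 — value 12
step 4: #4 load() → 12 — value 12
step 5: #6 store(52) — value 52
step 6: #5 load() → 52 — value 52

#1 < #3 < #2 < #4 < #6 < #5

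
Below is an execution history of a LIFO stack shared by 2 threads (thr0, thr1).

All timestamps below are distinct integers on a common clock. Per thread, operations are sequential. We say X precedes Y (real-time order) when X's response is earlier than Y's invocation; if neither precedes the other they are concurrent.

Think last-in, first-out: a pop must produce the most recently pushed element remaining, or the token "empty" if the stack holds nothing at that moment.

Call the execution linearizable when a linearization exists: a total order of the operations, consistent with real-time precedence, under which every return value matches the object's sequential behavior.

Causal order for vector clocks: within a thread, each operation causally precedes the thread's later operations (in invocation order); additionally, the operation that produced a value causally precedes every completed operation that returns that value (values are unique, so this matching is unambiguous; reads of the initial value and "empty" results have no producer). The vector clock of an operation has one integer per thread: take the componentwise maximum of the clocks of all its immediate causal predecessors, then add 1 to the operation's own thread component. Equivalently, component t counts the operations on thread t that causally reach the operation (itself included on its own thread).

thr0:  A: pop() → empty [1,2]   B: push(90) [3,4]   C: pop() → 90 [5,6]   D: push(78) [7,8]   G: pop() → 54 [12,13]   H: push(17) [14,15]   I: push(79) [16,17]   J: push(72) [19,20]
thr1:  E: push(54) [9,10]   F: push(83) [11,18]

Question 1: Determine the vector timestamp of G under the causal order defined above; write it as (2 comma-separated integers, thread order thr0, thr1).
root op E, invoked 9: fresh clock plus thr1's own tick → (0, 1)
root op A, invoked 1: fresh clock plus thr0's own tick → (1, 0)
invoked at 11, F merges VC(E)=(0, 1) and bumps thr1's slot → (0, 2)
invoked at 3, B merges VC(A)=(1, 0) and bumps thr0's slot → (2, 0)
invoked at 5, C merges VC(B)=(2, 0) and bumps thr0's slot → (3, 0)
invoked at 7, D merges VC(C)=(3, 0) and bumps thr0's slot → (4, 0)
invoked at 12, G merges VC(D)=(4, 0), VC(E)=(0, 1) and bumps thr0's slot → (5, 1)
invoked at 14, H merges VC(G)=(5, 1) and bumps thr0's slot → (6, 1)
invoked at 16, I merges VC(H)=(6, 1) and bumps thr0's slot → (7, 1)
invoked at 19, J merges VC(I)=(7, 1) and bumps thr0's slot → (8, 1)
target: VC(G) = (5, 1)

(5, 1)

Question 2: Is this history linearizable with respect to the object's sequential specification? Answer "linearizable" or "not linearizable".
a witness: A, B, C, D, E, G, F, H, I, J
step 1: A pop() → empty — stack <>
step 2: B push(90) — stack <90>
step 3: C pop() → 90 — stack <>
step 4: D push(78) — stack <78>
step 5: E push(54) — stack <78,54>
step 6: G pop() → 54 — stack <78>
step 7: F push(83) — stack <78,83>
step 8: H push(17) — stack <78,83,17>
step 9: I push(79) — stack <78,83,17,79>
step 10: J push(72) — stack <78,83,17,79,72>

linearizable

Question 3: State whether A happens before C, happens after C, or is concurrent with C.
A spans [1,2], C spans [5,6]
resp(A)=2 < inv(C)=5

before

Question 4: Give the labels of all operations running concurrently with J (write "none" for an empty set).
J spans [19,20]: anything still running between times 19 and 20 counts as concurrent
A [1,2]: before
B [3,4]: before
C [5,6]: before
D [7,8]: before
E [9,10]: before
F [11,18]: before
G [12,13]: before
H [14,15]: before
I [16,17]: before

none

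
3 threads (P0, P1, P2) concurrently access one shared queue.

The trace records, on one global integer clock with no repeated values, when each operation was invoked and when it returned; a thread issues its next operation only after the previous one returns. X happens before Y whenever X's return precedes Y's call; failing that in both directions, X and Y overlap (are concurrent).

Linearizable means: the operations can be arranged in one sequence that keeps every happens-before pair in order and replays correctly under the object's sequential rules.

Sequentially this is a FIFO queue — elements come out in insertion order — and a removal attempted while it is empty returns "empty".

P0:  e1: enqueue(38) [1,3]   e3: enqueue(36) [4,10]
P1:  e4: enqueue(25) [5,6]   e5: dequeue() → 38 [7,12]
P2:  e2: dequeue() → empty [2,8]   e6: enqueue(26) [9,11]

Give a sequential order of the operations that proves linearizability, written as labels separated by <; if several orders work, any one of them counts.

after step 1 (e2 dequeue() → empty): queue <>
after step 2 (e1 enqueue(38)): queue <38>
after step 3 (e3 enqueue(36)): queue <38,36>
after step 4 (e4 enqueue(25)): queue <38,36,25>
after step 5 (e5 dequeue() → 38): queue <36,25>
after step 6 (e6 enqueue(26)): queue <36,25,26>

e2 < e1 < e3 < e4 < e5 < e6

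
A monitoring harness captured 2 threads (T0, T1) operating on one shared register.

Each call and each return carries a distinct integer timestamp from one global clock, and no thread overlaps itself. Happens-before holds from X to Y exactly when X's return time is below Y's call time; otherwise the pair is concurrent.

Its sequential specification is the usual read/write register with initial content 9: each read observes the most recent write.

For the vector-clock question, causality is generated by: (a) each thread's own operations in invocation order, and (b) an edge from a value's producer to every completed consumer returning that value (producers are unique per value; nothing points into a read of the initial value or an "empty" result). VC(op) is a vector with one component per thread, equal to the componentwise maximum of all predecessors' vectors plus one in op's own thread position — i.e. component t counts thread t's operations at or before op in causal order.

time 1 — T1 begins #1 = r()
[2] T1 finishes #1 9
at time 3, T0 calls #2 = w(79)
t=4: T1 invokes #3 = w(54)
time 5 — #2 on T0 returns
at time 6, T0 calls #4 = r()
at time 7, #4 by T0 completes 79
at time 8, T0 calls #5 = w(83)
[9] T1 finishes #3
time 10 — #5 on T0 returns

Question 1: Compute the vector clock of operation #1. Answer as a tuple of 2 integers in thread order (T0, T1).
Answer: (0, 1)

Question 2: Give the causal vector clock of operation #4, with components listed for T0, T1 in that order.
Answer: (2, 0)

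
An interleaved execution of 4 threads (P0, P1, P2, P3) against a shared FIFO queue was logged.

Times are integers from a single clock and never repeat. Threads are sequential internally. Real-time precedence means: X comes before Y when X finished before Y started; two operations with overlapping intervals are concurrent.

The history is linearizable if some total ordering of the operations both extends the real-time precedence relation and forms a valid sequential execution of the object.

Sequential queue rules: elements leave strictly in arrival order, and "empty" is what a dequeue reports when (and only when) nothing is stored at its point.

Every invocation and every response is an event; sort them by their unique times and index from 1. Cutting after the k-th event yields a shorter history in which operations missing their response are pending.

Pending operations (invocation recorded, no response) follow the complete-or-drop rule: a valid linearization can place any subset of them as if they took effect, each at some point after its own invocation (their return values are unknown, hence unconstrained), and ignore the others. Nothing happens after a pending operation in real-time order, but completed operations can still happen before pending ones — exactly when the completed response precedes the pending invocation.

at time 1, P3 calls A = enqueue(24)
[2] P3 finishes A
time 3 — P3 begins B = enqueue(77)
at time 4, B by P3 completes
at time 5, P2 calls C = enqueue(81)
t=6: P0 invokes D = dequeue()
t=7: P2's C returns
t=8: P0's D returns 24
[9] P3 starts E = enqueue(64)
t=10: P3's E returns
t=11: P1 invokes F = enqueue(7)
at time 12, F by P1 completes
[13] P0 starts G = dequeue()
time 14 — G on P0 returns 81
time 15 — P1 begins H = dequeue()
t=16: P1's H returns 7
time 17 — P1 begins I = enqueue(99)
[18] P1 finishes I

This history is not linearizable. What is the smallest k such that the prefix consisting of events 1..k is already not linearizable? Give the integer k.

events 1..13 are still linearizable — one witness is A, B, C, D, E, F:
step 1: A enqueue(24) — queue <24>
step 2: B enqueue(77) — queue <24,77>
step 3: C enqueue(81) — queue <24,77,81>
step 4: D dequeue() → 24 — queue <77,81>
step 5: E enqueue(64) — queue <77,81,64>
step 6: F enqueue(7) — queue <77,81,64,7>
event 14 — G's response, time 14 — after it, nothing linearizes
sample order A, B, C, D, E, F, G stalls at step 7 — G dequeue() → 81 has no legal effect
sample order A, B, D, C, E, F, G stalls at step 7 — G dequeue() → 81 has no legal effect

14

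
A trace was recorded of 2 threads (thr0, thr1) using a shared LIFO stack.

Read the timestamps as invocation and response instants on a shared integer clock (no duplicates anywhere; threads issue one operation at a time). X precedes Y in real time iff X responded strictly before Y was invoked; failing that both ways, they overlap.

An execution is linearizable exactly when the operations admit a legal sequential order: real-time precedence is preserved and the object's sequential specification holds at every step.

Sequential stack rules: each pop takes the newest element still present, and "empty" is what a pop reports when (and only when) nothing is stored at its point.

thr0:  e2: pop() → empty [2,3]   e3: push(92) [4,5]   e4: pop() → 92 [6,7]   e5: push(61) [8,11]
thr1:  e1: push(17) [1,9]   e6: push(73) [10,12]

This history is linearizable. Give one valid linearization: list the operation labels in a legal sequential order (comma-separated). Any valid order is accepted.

1. e2 pop() → empty, leaving stack <>
2. e1 push(17), leaving stack <17>
3. e3 push(92), leaving stack <17,92>
4. e4 pop() → 92, leaving stack <17>
5. e5 push(61), leaving stack <17,61>
6. e6 push(73), leaving stack <17,61,73>

e2, e1, e3, e4, e5, e6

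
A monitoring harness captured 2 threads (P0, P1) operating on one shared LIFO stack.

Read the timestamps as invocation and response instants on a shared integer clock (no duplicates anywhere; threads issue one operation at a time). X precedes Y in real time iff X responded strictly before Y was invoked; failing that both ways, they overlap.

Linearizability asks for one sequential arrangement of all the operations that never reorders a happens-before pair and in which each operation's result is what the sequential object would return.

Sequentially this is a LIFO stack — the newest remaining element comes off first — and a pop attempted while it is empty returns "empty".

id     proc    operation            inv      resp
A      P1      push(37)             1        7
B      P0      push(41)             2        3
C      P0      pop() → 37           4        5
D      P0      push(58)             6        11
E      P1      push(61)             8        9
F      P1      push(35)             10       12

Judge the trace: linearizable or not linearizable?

linearizable

witness order: B, A, C, D, E, F
1. B push(41), leaving stack <41>
2. A push(37), leaving stack <41,37>
3. C pop() → 37, leaving stack <41>
4. D push(58), leaving stack <41,58>
5. E push(61), leaving stack <41,58,61>
6. F push(35), leaving stack <41,58,61,35>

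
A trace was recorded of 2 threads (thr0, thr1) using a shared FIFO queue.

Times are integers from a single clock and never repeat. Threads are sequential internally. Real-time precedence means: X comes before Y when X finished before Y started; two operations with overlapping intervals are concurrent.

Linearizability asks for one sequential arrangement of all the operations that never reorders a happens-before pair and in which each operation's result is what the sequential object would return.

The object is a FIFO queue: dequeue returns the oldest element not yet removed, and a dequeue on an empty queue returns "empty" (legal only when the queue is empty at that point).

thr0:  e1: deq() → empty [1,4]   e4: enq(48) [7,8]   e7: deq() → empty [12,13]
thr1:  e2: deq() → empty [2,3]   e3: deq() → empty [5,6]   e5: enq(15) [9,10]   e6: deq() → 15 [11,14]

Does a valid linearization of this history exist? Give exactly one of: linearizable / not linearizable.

not linearizable

through event 12 a valid linearization exists; event 13 (e7 responding at time 13) ends that
no legal order exists: 2 real-time-consistent candidates over 6 completed FIFO queue operations, all rejected
include/drop combinations of the 1 pending operation (e6) were all tried; none helps
take e1, e2, e3, e4, e5, e7 (pending dropped): step 6 already fails, because e7 deq() → empty cannot occur there
take e2, e1, e3, e4, e5, e7 (pending dropped): step 6 already fails, because e7 deq() → empty cannot occur there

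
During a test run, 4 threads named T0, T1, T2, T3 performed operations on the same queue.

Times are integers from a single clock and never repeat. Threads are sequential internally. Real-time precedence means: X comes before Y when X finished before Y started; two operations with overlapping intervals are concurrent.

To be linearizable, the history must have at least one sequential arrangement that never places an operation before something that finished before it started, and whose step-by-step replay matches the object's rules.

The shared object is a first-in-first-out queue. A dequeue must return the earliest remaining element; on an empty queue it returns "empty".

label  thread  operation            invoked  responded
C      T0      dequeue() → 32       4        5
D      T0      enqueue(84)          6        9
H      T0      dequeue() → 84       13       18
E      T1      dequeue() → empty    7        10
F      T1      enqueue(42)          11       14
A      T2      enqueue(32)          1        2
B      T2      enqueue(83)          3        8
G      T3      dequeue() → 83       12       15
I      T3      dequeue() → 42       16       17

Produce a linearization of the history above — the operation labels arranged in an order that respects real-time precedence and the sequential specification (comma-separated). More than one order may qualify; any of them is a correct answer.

A, C, E, B, D, F, G, H, I

1. A enqueue(32), leaving queue <32>
2. C dequeue() → 32, leaving queue <>
3. E dequeue() → empty, leaving queue <>
4. B enqueue(83), leaving queue <83>
5. D enqueue(84), leaving queue <83,84>
6. F enqueue(42), leaving queue <83,84,42>
7. G dequeue() → 83, leaving queue <84,42>
8. H dequeue() → 84, leaving queue <42>
9. I dequeue() → 42, leaving queue <>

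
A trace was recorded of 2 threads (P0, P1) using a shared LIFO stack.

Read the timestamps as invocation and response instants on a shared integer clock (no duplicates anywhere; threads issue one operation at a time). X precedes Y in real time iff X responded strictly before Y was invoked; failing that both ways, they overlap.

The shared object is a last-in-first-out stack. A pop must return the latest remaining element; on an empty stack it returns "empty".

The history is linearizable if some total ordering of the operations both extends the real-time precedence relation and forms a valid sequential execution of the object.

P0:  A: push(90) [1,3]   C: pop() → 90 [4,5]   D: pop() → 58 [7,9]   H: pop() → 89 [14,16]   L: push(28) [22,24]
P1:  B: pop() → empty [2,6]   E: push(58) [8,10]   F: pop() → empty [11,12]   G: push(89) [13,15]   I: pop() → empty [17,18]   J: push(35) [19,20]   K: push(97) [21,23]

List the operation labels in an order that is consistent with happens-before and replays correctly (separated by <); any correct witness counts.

A < C < B < E < D < F < G < H < I < J < K < L

step 1: A push(90) — stack <90>
step 2: C pop() → 90 — stack <>
step 3: B pop() → empty — stack <>
step 4: E push(58) — stack <58>
step 5: D pop() → 58 — stack <>
step 6: F pop() → empty — stack <>
step 7: G push(89) — stack <89>
step 8: H pop() → 89 — stack <>
step 9: I pop() → empty — stack <>
step 10: J push(35) — stack <35>
step 11: K push(97) — stack <35,97>
step 12: L push(28) — stack <35,97,28>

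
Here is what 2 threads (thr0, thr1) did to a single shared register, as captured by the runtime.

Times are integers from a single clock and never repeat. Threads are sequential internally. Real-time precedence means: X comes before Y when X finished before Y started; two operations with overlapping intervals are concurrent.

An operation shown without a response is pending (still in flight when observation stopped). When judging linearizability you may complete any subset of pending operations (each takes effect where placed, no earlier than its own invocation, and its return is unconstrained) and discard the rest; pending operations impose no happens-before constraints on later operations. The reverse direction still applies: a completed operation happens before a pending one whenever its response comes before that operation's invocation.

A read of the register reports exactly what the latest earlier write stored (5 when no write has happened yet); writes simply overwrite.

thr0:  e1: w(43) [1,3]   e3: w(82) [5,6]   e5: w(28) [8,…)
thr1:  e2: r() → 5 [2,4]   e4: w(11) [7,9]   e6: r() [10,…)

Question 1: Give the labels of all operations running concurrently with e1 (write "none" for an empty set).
e2

e1 runs from 1 to 3; window-overlapping ops are concurrent
e2 [2,4]: concurrent
e3 [5,6]: after
e4 [7,9]: after
e5 [8,…): after
e6 [10,…): after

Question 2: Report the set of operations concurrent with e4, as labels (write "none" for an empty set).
e5

concurrent with e4 ([7,9]): every op whose interval crosses 7..9
e1 [1,3]: before
e2 [2,4]: before
e3 [5,6]: before
e5 [8,…): concurrent
e6 [10,…): after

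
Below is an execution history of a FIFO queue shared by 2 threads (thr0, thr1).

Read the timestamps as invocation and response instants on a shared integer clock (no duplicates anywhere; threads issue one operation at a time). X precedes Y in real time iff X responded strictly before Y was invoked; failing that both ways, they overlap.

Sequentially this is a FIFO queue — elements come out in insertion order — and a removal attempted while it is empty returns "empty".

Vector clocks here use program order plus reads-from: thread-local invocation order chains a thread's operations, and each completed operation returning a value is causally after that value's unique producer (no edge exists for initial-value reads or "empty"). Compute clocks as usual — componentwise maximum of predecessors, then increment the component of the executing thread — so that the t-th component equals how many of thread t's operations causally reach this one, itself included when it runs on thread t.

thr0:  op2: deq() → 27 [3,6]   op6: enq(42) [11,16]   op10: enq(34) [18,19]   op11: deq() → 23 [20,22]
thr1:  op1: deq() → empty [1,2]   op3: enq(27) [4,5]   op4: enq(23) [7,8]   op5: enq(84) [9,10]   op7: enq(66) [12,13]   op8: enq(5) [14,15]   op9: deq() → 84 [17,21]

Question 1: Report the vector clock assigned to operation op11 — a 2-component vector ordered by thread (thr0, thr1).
Answer: (4, 3)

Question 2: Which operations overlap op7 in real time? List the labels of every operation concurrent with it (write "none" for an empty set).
Answer: op6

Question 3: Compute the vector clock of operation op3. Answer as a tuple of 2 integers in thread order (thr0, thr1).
Answer: (0, 2)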